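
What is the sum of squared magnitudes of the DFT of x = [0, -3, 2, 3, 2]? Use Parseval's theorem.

Parseval: Σ|x[n]|² = (1/N)Σ|X[k]|², so Σ|X[k]|² = N·Σ|x[n]|² = 5·26.0000

Σ|X[k]|² = N·Σ|x[n]|² = 5·26.0000 = 130.0000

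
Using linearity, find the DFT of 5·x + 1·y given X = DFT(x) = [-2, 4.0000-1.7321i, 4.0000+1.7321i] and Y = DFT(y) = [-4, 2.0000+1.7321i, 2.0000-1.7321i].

By linearity: DFT(5x + 1y) = 5·DFT(x) + 1·DFT(y)
= 5·[-2, 4.0000-1.7321i, 4.0000+1.7321i] + 1·[-4, 2.0000+1.7321i, 2.0000-1.7321i]

Computing element-wise:
Z[0] = 5·(-2) + 1·(-4) = -14
Z[1] = 5·(4.0000-1.7321i) + 1·(2.0000+1.7321i) = 22.0000-6.9284i
Z[2] = 5·(4.0000+1.7321i) + 1·(2.0000-1.7321i) = 22.0000+6.9284i

DFT(5x + 1y) = 5·X + 1·Y = [-14, 22.0000-6.9284i, 22.0000+6.9284i]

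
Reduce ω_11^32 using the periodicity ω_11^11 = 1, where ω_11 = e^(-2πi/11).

Since ω_11^11 = 1, powers reduce modulo 11.
32 mod 11 = 10
So ω_11^32 = ω_11^10 = e^(-2πi·10/11)

ω_11^32 = ω_11^10 = 0.8413+0.5406i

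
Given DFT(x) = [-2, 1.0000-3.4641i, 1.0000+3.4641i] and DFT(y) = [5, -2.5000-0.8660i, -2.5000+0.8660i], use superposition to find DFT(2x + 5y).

By linearity: DFT(2x + 5y) = 2·DFT(x) + 5·DFT(y)
= 2·[-2, 1.0000-3.4641i, 1.0000+3.4641i] + 5·[5, -2.5000-0.8660i, -2.5000+0.8660i]

Computing element-wise:
Z[0] = 2·(-2) + 5·(5) = 21
Z[1] = 2·(1.0000-3.4641i) + 5·(-2.5000-0.8660i) = -10.5000-11.2582i
Z[2] = 2·(1.0000+3.4641i) + 5·(-2.5000+0.8660i) = -10.5000+11.2582i

DFT(2x + 5y) = 2·X + 5·Y = [21, -10.5000-11.2582i, -10.5000+11.2582i]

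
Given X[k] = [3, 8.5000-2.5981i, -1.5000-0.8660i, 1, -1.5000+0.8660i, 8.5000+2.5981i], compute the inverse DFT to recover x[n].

x[n] = (1/6) Σ(k=0 to 5) X[k] · e^(2πikn/6)

Computing each x[n]:
x[0] = 3
x[1] = 3
x[2] = 0
x[3] = -3
x[4] = -1
x[5] = 1

x = [3, 3, 0, -3, -1, 1]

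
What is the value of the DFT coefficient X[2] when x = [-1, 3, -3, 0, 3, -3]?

X[2] = Σ(n=0 to 5) x[n] · ω_6^(2n) where ω_6 = e^(-2πi/6)
= (-1)·ω_6^0 + (3)·ω_6^2 + (-3)·ω_6^4 + (0)·ω_6^6 + (3)·ω_6^8 + (-3)·ω_6^10

X[2] = -1.0000-10.3923i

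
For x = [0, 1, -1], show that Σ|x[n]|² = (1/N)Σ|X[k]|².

Time domain:
Σ|x[n]|² = |0|² + |1|² + |-1|² = 2.0000

Frequency domain:
(1/3)Σ|X[k]|² = (1/3)(|0|² + |-1.7321i|² + |1.7321i|²) = (1/3)·6.0000 = 2.0000

Both sides agree, confirming Parseval's theorem.

Σ|x[n]|² = (1/N)Σ|X[k]|² = 2.0000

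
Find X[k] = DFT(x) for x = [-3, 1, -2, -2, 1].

X[k] = Σ(n=0 to 4) x[n] · ω_5^(nk)
where ω_5 = e^(-2πi/5)

Computing each X[k]:
X[0] = -5
X[1] = 0.8541
X[2] = -5.8541
X[3] = -5.8541
X[4] = 0.8541

X = [-5, 0.8541, -5.8541, -5.8541, 0.8541]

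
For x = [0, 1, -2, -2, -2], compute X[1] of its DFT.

X[1] = Σ(n=0 to 4) x[n] · ω_5^(1n) where ω_5 = e^(-2πi/5)
= (0)·ω_5^0 + (1)·ω_5^1 + (-2)·ω_5^2 + (-2)·ω_5^3 + (-2)·ω_5^4

X[1] = 2.9271-2.8532i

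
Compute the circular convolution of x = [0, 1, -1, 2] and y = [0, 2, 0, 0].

(x ⊛ y)[n] = Σ(m=0 to 3) x[m] · y[(n-m) mod 4]

Computing each output sample:
(x ⊛ y)[0] = 4
(x ⊛ y)[1] = 0
(x ⊛ y)[2] = 2
(x ⊛ y)[3] = -2

x ⊛ y = [4, 0, 2, -2]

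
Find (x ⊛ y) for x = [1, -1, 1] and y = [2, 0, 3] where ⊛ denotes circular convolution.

(x ⊛ y)[n] = Σ(m=0 to 2) x[m] · y[(n-m) mod 3]

Computing each output sample:
(x ⊛ y)[0] = -1
(x ⊛ y)[1] = 1
(x ⊛ y)[2] = 5

x ⊛ y = [-1, 1, 5]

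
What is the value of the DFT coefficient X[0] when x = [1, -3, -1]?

X[0] = Σ(n=0 to 2) x[n] · ω_3^0 = Σ x[n]
= (1) + (-3) + (-1)

X[0] = -3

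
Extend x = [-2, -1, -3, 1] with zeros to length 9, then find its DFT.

Original 4-point DFT: [-5, 1+2i, -5, 1-2i]
Zero-padded 9-point DFT provides frequency interpolation.

DFT_9([x, 0, ...]) = [-5, -3.7870+2.7312i, 0.1454+2.8769i, 1.0000-1.7321i, -3.8584-2.4524i, -3.8584+2.4524i, 1.0000+1.7321i, 0.1454-2.8769i, -3.7870-2.7312i]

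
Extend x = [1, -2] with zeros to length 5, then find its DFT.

Original 2-point DFT: [-1, 3]
Zero-padded 5-point DFT provides frequency interpolation.

DFT_5([x, 0, ...]) = [-1, 0.3820+1.9021i, 2.6180+1.1756i, 2.6180-1.1756i, 0.3820-1.9021i]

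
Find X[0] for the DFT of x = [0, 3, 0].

X[0] = Σ(n=0 to 2) x[n] · ω_3^0 = Σ x[n]
= (0) + (3) + (0)

X[0] = 3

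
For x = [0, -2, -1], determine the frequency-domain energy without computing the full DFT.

Parseval: Σ|x[n]|² = (1/N)Σ|X[k]|², so Σ|X[k]|² = N·Σ|x[n]|² = 3·5.0000

Σ|X[k]|² = N·Σ|x[n]|² = 3·5.0000 = 15.0000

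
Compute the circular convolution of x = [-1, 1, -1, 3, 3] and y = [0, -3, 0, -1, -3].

(x ⊛ y)[n] = Σ(m=0 to 4) x[m] · y[(n-m) mod 5]

Computing each output sample:
(x ⊛ y)[0] = -11
(x ⊛ y)[1] = 3
(x ⊛ y)[2] = -15
(x ⊛ y)[3] = -5
(x ⊛ y)[4] = -7

x ⊛ y = [-11, 3, -15, -5, -7]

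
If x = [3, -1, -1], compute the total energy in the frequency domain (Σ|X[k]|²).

Parseval: Σ|x[n]|² = (1/N)Σ|X[k]|², so Σ|X[k]|² = N·Σ|x[n]|² = 3·11.0000

Σ|X[k]|² = N·Σ|x[n]|² = 3·11.0000 = 33.0000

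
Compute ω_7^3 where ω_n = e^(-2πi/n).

ω_7^3 = e^(-2πi·3/7)
= cos(-2π·3/7) + i·sin(-2π·3/7)
= cos(-6π/7) + i·sin(-6π/7)

ω_7^3 = cos(-6π/7) + i·sin(-6π/7) = -0.9010-0.4339i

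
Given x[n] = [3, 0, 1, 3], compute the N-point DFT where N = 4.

X[k] = Σ(n=0 to 3) x[n] · ω_4^(nk)
where ω_4 = e^(-2πi/4)

Computing each X[k]:
X[0] = 7
X[1] = 2+3i
X[2] = 1
X[3] = 2-3i

X = [7, 2+3i, 1, 2-3i]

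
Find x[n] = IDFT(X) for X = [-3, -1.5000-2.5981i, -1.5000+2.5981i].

x[n] = (1/3) Σ(k=0 to 2) X[k] · e^(2πikn/3)

Computing each x[n]:
x[0] = -2
x[1] = 1
x[2] = -2

x = [-2, 1, -2]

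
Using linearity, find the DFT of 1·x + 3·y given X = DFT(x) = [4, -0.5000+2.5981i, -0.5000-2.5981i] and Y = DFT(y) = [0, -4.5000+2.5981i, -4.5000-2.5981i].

By linearity: DFT(1x + 3y) = 1·DFT(x) + 3·DFT(y)
= 1·[4, -0.5000+2.5981i, -0.5000-2.5981i] + 3·[0, -4.5000+2.5981i, -4.5000-2.5981i]

Computing element-wise:
Z[0] = 1·(4) + 3·(0) = 4
Z[1] = 1·(-0.5000+2.5981i) + 3·(-4.5000+2.5981i) = -14.0000+10.3924i
Z[2] = 1·(-0.5000-2.5981i) + 3·(-4.5000-2.5981i) = -14.0000-10.3924i

DFT(1x + 3y) = 1·X + 3·Y = [4, -14.0000+10.3924i, -14.0000-10.3924i]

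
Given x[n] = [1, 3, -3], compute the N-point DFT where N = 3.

X[k] = Σ(n=0 to 2) x[n] · ω_3^(nk)
where ω_3 = e^(-2πi/3)

Computing each X[k]:
X[0] = 1
X[1] = 1.0000-5.1962i
X[2] = 1.0000+5.1962i

X = [1, 1.0000-5.1962i, 1.0000+5.1962i]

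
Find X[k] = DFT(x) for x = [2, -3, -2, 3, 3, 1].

X[k] = Σ(n=0 to 5) x[n] · ω_6^(nk)
where ω_6 = e^(-2πi/6)

Computing each X[k]:
X[0] = 4
X[1] = -2.5000+7.7942i
X[2] = 5.5000-0.8660i
X[3] = 2
X[4] = 5.5000+0.8660i
X[5] = -2.5000-7.7942i

X = [4, -2.5000+7.7942i, 5.5000-0.8660i, 2, 5.5000+0.8660i, -2.5000-7.7942i]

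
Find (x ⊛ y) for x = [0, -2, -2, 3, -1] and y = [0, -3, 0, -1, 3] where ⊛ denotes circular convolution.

(x ⊛ y)[n] = Σ(m=0 to 4) x[m] · y[(n-m) mod 5]

Computing each output sample:
(x ⊛ y)[0] = -1
(x ⊛ y)[1] = -9
(x ⊛ y)[2] = 16
(x ⊛ y)[3] = 3
(x ⊛ y)[4] = -7

x ⊛ y = [-1, -9, 16, 3, -7]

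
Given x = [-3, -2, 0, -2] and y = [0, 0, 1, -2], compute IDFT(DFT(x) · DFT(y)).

(x ⊛ y)[n] = Σ(m=0 to 3) x[m] · y[(n-m) mod 4]

Computing each output sample:
(x ⊛ y)[0] = 4
(x ⊛ y)[1] = -2
(x ⊛ y)[2] = 1
(x ⊛ y)[3] = 4

x ⊛ y = [4, -2, 1, 4]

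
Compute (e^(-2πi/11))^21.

Since ω_11^11 = 1, powers reduce modulo 11.
21 mod 11 = 10
So ω_11^21 = ω_11^10 = e^(-2πi·10/11)

ω_11^21 = ω_11^10 = 0.8413+0.5406i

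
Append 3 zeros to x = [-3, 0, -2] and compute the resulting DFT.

Original 3-point DFT: [-5, -2.0000-1.7321i, -2.0000+1.7321i]
Zero-padded 6-point DFT provides frequency interpolation.

DFT_6([x, 0, ...]) = [-5, -2.0000+1.7321i, -2.0000-1.7321i, -5, -2.0000+1.7321i, -2.0000-1.7321i]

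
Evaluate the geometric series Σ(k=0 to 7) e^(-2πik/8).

Sum of all nth roots of unity equals 0 for n > 1 (geometric series with r ≠ 1).

0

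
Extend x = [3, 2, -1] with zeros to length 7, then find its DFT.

Original 3-point DFT: [4, 2.5000-2.5981i, 2.5000+2.5981i]
Zero-padded 7-point DFT provides frequency interpolation.

DFT_7([x, 0, ...]) = [4, 4.4695-0.5887i, 3.4559-2.3837i, 0.5746-1.6496i, 0.5746+1.6496i, 3.4559+2.3837i, 4.4695+0.5887i]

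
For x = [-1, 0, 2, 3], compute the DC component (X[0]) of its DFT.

X[0] = Σ(n=0 to 3) x[n] · ω_4^0 = Σ x[n]
= (-1) + (0) + (2) + (3)

X[0] = 4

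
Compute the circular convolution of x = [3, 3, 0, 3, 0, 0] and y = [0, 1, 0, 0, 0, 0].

(x ⊛ y)[n] = Σ(m=0 to 5) x[m] · y[(n-m) mod 6]

Computing each output sample:
(x ⊛ y)[0] = 0
(x ⊛ y)[1] = 3
(x ⊛ y)[2] = 3
(x ⊛ y)[3] = 0
(x ⊛ y)[4] = 3
(x ⊛ y)[5] = 0

x ⊛ y = [0, 3, 3, 0, 3, 0]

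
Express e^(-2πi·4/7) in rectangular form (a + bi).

ω_7^4 = e^(-2πi·4/7)
= cos(-2π·4/7) + i·sin(-2π·4/7)
= cos(-8π/7) + i·sin(-8π/7)

ω_7^4 = cos(-8π/7) + i·sin(-8π/7) = -0.9010+0.4339i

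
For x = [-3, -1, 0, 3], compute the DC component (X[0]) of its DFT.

X[0] = Σ(n=0 to 3) x[n] · ω_4^0 = Σ x[n]
= (-3) + (-1) + (0) + (3)

X[0] = -1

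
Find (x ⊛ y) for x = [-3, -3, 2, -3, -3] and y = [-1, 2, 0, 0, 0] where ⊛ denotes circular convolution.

(x ⊛ y)[n] = Σ(m=0 to 4) x[m] · y[(n-m) mod 5]

Computing each output sample:
(x ⊛ y)[0] = -3
(x ⊛ y)[1] = -3
(x ⊛ y)[2] = -8
(x ⊛ y)[3] = 7
(x ⊛ y)[4] = -3

x ⊛ y = [-3, -3, -8, 7, -3]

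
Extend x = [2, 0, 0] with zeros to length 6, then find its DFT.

Original 3-point DFT: [2, 2, 2]
Zero-padded 6-point DFT provides frequency interpolation.

DFT_6([x, 0, ...]) = [2, 2, 2, 2, 2, 2]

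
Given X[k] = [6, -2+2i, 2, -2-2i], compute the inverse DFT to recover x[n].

x[n] = (1/4) Σ(k=0 to 3) X[k] · e^(2πikn/4)

Computing each x[n]:
x[0] = 1
x[1] = 0
x[2] = 3
x[3] = 2

x = [1, 0, 3, 2]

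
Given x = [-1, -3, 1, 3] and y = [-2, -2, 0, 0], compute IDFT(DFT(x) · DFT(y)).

(x ⊛ y)[n] = Σ(m=0 to 3) x[m] · y[(n-m) mod 4]

Computing each output sample:
(x ⊛ y)[0] = -4
(x ⊛ y)[1] = 8
(x ⊛ y)[2] = 4
(x ⊛ y)[3] = -8

x ⊛ y = [-4, 8, 4, -8]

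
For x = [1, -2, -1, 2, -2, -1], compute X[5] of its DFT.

X[5] = Σ(n=0 to 5) x[n] · ω_6^(5n) where ω_6 = e^(-2πi/6)
= (1)·ω_6^0 + (-2)·ω_6^5 + (-1)·ω_6^10 + (2)·ω_6^15 + (-2)·ω_6^20 + (-1)·ω_6^25

X[5] = -1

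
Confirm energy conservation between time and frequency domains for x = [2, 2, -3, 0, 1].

Time domain:
Σ|x[n]|² = |2|² + |2|² + |-3|² + |0|² + |1|² = 18.0000

Frequency domain:
(1/5)Σ|X[k]|² = (1/5)(|2|² + |5.3541+0.8123i|² + |-1.3541-3.4410i|² + |-1.3541+3.4410i|² + |5.3541-0.8123i|²) = (1/5)·90.0000 = 18.0000

Both sides agree, confirming Parseval's theorem.

Σ|x[n]|² = (1/N)Σ|X[k]|² = 18.0000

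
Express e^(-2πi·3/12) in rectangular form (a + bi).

ω_12^3 = e^(-2πi·3/12)
= cos(-2π·3/12) + i·sin(-2π·3/12)
= cos(-6π/12) + i·sin(-6π/12)

ω_12^3 = cos(-6π/12) + i·sin(-6π/12) = -1i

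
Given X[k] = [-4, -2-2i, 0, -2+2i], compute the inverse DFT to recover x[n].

x[n] = (1/4) Σ(k=0 to 3) X[k] · e^(2πikn/4)

Computing each x[n]:
x[0] = -2
x[1] = 0
x[2] = 0
x[3] = -2

x = [-2, 0, 0, -2]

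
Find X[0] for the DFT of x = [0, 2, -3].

X[0] = Σ(n=0 to 2) x[n] · ω_3^0 = Σ x[n]
= (0) + (2) + (-3)

X[0] = -1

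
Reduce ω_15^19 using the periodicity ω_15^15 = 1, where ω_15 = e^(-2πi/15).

Since ω_15^15 = 1, powers reduce modulo 15.
19 mod 15 = 4
So ω_15^19 = ω_15^4 = e^(-2πi·4/15)

ω_15^19 = ω_15^4 = -0.1045-0.9945i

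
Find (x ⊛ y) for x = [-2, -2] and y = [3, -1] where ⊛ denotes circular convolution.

(x ⊛ y)[n] = Σ(m=0 to 1) x[m] · y[(n-m) mod 2]

Computing each output sample:
(x ⊛ y)[0] = -4
(x ⊛ y)[1] = -4

x ⊛ y = [-4, -4]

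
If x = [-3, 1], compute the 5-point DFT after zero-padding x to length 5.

Original 2-point DFT: [-2, -4]
Zero-padded 5-point DFT provides frequency interpolation.

DFT_5([x, 0, ...]) = [-2, -2.6910-0.9511i, -3.8090-0.5878i, -3.8090+0.5878i, -2.6910+0.9511i]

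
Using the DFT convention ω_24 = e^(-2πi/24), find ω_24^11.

ω_24^11 = e^(-2πi·11/24)
= cos(-2π·11/24) + i·sin(-2π·11/24)
= cos(-22π/24) + i·sin(-22π/24)

ω_24^11 = cos(-22π/24) + i·sin(-22π/24) = -0.9659-0.2588i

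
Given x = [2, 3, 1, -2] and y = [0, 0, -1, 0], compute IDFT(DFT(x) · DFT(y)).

(x ⊛ y)[n] = Σ(m=0 to 3) x[m] · y[(n-m) mod 4]

Computing each output sample:
(x ⊛ y)[0] = -1
(x ⊛ y)[1] = 2
(x ⊛ y)[2] = -2
(x ⊛ y)[3] = -3

x ⊛ y = [-1, 2, -2, -3]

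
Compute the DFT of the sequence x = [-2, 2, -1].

X[k] = Σ(n=0 to 2) x[n] · ω_3^(nk)
where ω_3 = e^(-2πi/3)

Computing each X[k]:
X[0] = -1
X[1] = -2.5000-2.5981i
X[2] = -2.5000+2.5981i

X = [-1, -2.5000-2.5981i, -2.5000+2.5981i]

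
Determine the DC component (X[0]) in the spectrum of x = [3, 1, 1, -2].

X[0] = Σ(n=0 to 3) x[n] · ω_4^0 = Σ x[n]
= (3) + (1) + (1) + (-2)

X[0] = 3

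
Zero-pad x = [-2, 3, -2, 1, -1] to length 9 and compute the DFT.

Original 5-point DFT: [-1, -0.5729-2.0409i, -3.9271-5.2043i, -3.9271+5.2043i, -0.5729+2.0409i]
Zero-padded 9-point DFT provides frequency interpolation.

DFT_9([x, 0, ...]) = [-1, 0.3905-0.4828i, -0.8657-2.0471i, -1.0000-3.4641i, -7.0248-4.1625i, -7.0248+4.1625i, -1.0000+3.4641i, -0.8657+2.0471i, 0.3905+0.4828i]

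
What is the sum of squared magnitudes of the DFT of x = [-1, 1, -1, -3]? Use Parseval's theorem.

Parseval: Σ|x[n]|² = (1/N)Σ|X[k]|², so Σ|X[k]|² = N·Σ|x[n]|² = 4·12.0000

Σ|X[k]|² = N·Σ|x[n]|² = 4·12.0000 = 48.0000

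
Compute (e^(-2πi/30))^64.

Since ω_30^30 = 1, powers reduce modulo 30.
64 mod 30 = 4
So ω_30^64 = ω_30^4 = e^(-2πi·4/30)

ω_30^64 = ω_30^4 = 0.6691-0.7431i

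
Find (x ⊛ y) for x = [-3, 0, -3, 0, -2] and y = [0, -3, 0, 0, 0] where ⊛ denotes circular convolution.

(x ⊛ y)[n] = Σ(m=0 to 4) x[m] · y[(n-m) mod 5]

Computing each output sample:
(x ⊛ y)[0] = 6
(x ⊛ y)[1] = 9
(x ⊛ y)[2] = 0
(x ⊛ y)[3] = 9
(x ⊛ y)[4] = 0

x ⊛ y = [6, 9, 0, 9, 0]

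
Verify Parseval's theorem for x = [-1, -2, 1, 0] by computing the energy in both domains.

Time domain:
Σ|x[n]|² = |-1|² + |-2|² + |1|² + |0|² = 6.0000

Frequency domain:
(1/4)Σ|X[k]|² = (1/4)(|-2|² + |-2+2i|² + |2|² + |-2-2i|²) = (1/4)·24.0000 = 6.0000

Both sides agree, confirming Parseval's theorem.

Σ|x[n]|² = (1/N)Σ|X[k]|² = 6.0000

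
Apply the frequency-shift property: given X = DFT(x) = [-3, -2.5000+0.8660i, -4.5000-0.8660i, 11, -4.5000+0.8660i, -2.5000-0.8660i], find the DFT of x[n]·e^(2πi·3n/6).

Modulation property: DFT(ω_6^(-3n)·x[n]) = X[(k-3) mod 6], so circularly shift X by 3 positions.

X[k-3] = [11, -4.5000+0.8660i, -2.5000-0.8660i, -3, -2.5000+0.8660i, -4.5000-0.8660i]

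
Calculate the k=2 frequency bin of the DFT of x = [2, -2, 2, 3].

X[2] = Σ(n=0 to 3) x[n] · ω_4^(2n) where ω_4 = e^(-2πi/4)
= (2)·ω_4^0 + (-2)·ω_4^2 + (2)·ω_4^4 + (3)·ω_4^6

X[2] = 3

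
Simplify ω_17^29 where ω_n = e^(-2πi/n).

Since ω_17^17 = 1, powers reduce modulo 17.
29 mod 17 = 12
So ω_17^29 = ω_17^12 = e^(-2πi·12/17)

ω_17^29 = ω_17^12 = -0.2737+0.9618i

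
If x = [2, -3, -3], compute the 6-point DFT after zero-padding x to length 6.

Original 3-point DFT: [-4, 5, 5]
Zero-padded 6-point DFT provides frequency interpolation.

DFT_6([x, 0, ...]) = [-4, 2.0000+5.1962i, 5, 2, 5, 2.0000-5.1962i]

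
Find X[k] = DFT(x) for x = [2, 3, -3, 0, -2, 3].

X[k] = Σ(n=0 to 5) x[n] · ω_6^(nk)
where ω_6 = e^(-2πi/6)

Computing each X[k]:
X[0] = 3
X[1] = 7.5000+0.8660i
X[2] = 1.5000-0.8660i
X[3] = -9
X[4] = 1.5000+0.8660i
X[5] = 7.5000-0.8660i

X = [3, 7.5000+0.8660i, 1.5000-0.8660i, -9, 1.5000+0.8660i, 7.5000-0.8660i]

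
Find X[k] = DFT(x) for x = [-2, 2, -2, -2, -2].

X[k] = Σ(n=0 to 4) x[n] · ω_5^(nk)
where ω_5 = e^(-2πi/5)

Computing each X[k]:
X[0] = -6
X[1] = 1.2361-3.8042i
X[2] = -3.2361-2.3511i
X[3] = -3.2361+2.3511i
X[4] = 1.2361+3.8042i

X = [-6, 1.2361-3.8042i, -3.2361-2.3511i, -3.2361+2.3511i, 1.2361+3.8042i]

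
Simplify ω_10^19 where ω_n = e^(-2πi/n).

Since ω_10^10 = 1, powers reduce modulo 10.
19 mod 10 = 9
So ω_10^19 = ω_10^9 = e^(-2πi·9/10)

ω_10^19 = ω_10^9 = 0.8090+0.5878i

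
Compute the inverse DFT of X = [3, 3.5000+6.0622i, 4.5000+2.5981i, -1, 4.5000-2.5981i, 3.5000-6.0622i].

x[n] = (1/6) Σ(k=0 to 5) X[k] · e^(2πikn/6)

Computing each x[n]:
x[0] = 3
x[1] = -2
x[2] = -2
x[3] = 1
x[4] = 0
x[5] = 3

x = [3, -2, -2, 1, 0, 3]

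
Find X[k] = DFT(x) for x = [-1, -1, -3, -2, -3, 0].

X[k] = Σ(n=0 to 5) x[n] · ω_6^(nk)
where ω_6 = e^(-2πi/6)

Computing each X[k]:
X[0] = -10
X[1] = 3.5000+0.8660i
X[2] = 0.5000+0.8660i
X[3] = -4
X[4] = 0.5000-0.8660i
X[5] = 3.5000-0.8660i

X = [-10, 3.5000+0.8660i, 0.5000+0.8660i, -4, 0.5000-0.8660i, 3.5000-0.8660i]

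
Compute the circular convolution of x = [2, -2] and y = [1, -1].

(x ⊛ y)[n] = Σ(m=0 to 1) x[m] · y[(n-m) mod 2]

Computing each output sample:
(x ⊛ y)[0] = 4
(x ⊛ y)[1] = -4

x ⊛ y = [4, -4]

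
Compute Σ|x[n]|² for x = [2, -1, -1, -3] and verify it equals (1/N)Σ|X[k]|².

Time domain:
Σ|x[n]|² = |2|² + |-1|² + |-1|² + |-3|² = 15.0000

Frequency domain:
(1/4)Σ|X[k]|² = (1/4)(|-3|² + |3-2i|² + |5|² + |3+2i|²) = (1/4)·60.0000 = 15.0000

Both sides agree, confirming Parseval's theorem.

Σ|x[n]|² = (1/N)Σ|X[k]|² = 15.0000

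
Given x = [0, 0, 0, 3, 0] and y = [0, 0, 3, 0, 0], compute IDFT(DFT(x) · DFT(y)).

(x ⊛ y)[n] = Σ(m=0 to 4) x[m] · y[(n-m) mod 5]

Computing each output sample:
(x ⊛ y)[0] = 9
(x ⊛ y)[1] = 0
(x ⊛ y)[2] = 0
(x ⊛ y)[3] = 0
(x ⊛ y)[4] = 0

x ⊛ y = [9, 0, 0, 0, 0]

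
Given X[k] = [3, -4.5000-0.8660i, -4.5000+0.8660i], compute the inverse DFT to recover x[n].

x[n] = (1/3) Σ(k=0 to 2) X[k] · e^(2πikn/3)

Computing each x[n]:
x[0] = -2
x[1] = 3
x[2] = 2

x = [-2, 3, 2]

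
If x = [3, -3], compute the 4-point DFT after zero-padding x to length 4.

Original 2-point DFT: [0, 6]
Zero-padded 4-point DFT provides frequency interpolation.

DFT_4([x, 0, ...]) = [0, 3+3i, 6, 3-3i]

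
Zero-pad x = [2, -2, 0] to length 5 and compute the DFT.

Original 3-point DFT: [0, 3.0000+1.7321i, 3.0000-1.7321i]
Zero-padded 5-point DFT provides frequency interpolation.

DFT_5([x, 0, ...]) = [0, 1.3820+1.9021i, 3.6180+1.1756i, 3.6180-1.1756i, 1.3820-1.9021i]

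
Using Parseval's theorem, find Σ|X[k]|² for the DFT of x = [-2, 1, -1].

Parseval: Σ|x[n]|² = (1/N)Σ|X[k]|², so Σ|X[k]|² = N·Σ|x[n]|² = 3·6.0000

Σ|X[k]|² = N·Σ|x[n]|² = 3·6.0000 = 18.0000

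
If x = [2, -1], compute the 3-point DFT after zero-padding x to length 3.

Original 2-point DFT: [1, 3]
Zero-padded 3-point DFT provides frequency interpolation.

DFT_3([x, 0, ...]) = [1, 2.5000+0.8660i, 2.5000-0.8660i]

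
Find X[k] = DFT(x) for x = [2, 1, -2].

X[k] = Σ(n=0 to 2) x[n] · ω_3^(nk)
where ω_3 = e^(-2πi/3)

Computing each X[k]:
X[0] = 1
X[1] = 2.5000-2.5981i
X[2] = 2.5000+2.5981i

X = [1, 2.5000-2.5981i, 2.5000+2.5981i]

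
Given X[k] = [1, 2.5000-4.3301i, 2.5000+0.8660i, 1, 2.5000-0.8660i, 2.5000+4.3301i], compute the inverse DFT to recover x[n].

x[n] = (1/6) Σ(k=0 to 5) X[k] · e^(2πikn/6)

Computing each x[n]:
x[0] = 2
x[1] = 1
x[2] = 1
x[3] = 0
x[4] = -2
x[5] = -1

x = [2, 1, 1, 0, -2, -1]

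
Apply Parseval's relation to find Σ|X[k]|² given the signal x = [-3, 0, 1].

Parseval: Σ|x[n]|² = (1/N)Σ|X[k]|², so Σ|X[k]|² = N·Σ|x[n]|² = 3·10.0000

Σ|X[k]|² = N·Σ|x[n]|² = 3·10.0000 = 30.0000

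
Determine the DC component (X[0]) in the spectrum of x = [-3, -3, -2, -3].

X[0] = Σ(n=0 to 3) x[n] · ω_4^0 = Σ x[n]
= (-3) + (-3) + (-2) + (-3)

X[0] = -11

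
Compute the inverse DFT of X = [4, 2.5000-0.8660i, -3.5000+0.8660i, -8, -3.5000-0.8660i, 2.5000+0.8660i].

x[n] = (1/6) Σ(k=0 to 5) X[k] · e^(2πikn/6)

Computing each x[n]:
x[0] = -1
x[1] = 3
x[2] = 0
x[3] = 0
x[4] = -1
x[5] = 3

x = [-1, 3, 0, 0, -1, 3]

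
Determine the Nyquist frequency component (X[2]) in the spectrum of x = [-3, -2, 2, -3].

X[2] = Σ(n=0 to 3) x[n] · ω_4^(2n) where ω_4 = e^(-2πi/4)
= (-3)·ω_4^0 + (-2)·ω_4^2 + (2)·ω_4^4 + (-3)·ω_4^6

X[2] = 4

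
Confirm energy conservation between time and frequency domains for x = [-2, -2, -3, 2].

Time domain:
Σ|x[n]|² = |-2|² + |-2|² + |-3|² + |2|² = 21.0000

Frequency domain:
(1/4)Σ|X[k]|² = (1/4)(|-5|² + |1+4i|² + |-5|² + |1-4i|²) = (1/4)·84.0000 = 21.0000

Both sides agree, confirming Parseval's theorem.

Σ|x[n]|² = (1/N)Σ|X[k]|² = 21.0000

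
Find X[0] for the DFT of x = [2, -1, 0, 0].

X[0] = Σ(n=0 to 3) x[n] · ω_4^0 = Σ x[n]
= (2) + (-1) + (0) + (0)

X[0] = 1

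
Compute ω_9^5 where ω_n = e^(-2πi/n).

ω_9^5 = e^(-2πi·5/9)
= cos(-2π·5/9) + i·sin(-2π·5/9)
= cos(-10π/9) + i·sin(-10π/9)

ω_9^5 = cos(-10π/9) + i·sin(-10π/9) = -0.9397+0.3420i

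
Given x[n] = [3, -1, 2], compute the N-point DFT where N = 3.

X[k] = Σ(n=0 to 2) x[n] · ω_3^(nk)
where ω_3 = e^(-2πi/3)

Computing each X[k]:
X[0] = 4
X[1] = 2.5000+2.5981i
X[2] = 2.5000-2.5981i

X = [4, 2.5000+2.5981i, 2.5000-2.5981i]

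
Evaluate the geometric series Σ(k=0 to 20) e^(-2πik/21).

Sum of all nth roots of unity equals 0 for n > 1 (geometric series with r ≠ 1).

0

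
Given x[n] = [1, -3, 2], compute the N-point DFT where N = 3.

X[k] = Σ(n=0 to 2) x[n] · ω_3^(nk)
where ω_3 = e^(-2πi/3)

Computing each X[k]:
X[0] = 0
X[1] = 1.5000+4.3301i
X[2] = 1.5000-4.3301i

X = [0, 1.5000+4.3301i, 1.5000-4.3301i]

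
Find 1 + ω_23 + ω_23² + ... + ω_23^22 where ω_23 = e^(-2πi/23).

Sum of all nth roots of unity equals 0 for n > 1 (geometric series with r ≠ 1).

0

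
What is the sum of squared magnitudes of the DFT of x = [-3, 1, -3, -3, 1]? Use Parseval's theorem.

Parseval: Σ|x[n]|² = (1/N)Σ|X[k]|², so Σ|X[k]|² = N·Σ|x[n]|² = 5·29.0000

Σ|X[k]|² = N·Σ|x[n]|² = 5·29.0000 = 145.0000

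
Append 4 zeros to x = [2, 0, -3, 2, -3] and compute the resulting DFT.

Original 5-point DFT: [-2, 1.8820+0.0858i, 4.1180-6.5186i, 4.1180+6.5186i, 1.8820-0.0858i]
Zero-padded 9-point DFT provides frequency interpolation.

DFT_9([x, 0, ...]) = [-2, 3.2981+2.2484i, 1.5209+0.8297i, 7, -1.8191-6.6148i, -1.8191+6.6148i, 7, 1.5209-0.8297i, 3.2981-2.2484i]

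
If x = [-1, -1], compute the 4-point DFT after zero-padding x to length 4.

Original 2-point DFT: [-2, 0]
Zero-padded 4-point DFT provides frequency interpolation.

DFT_4([x, 0, ...]) = [-2, -1+1i, 0, -1-1i]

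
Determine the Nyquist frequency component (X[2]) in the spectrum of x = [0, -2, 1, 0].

X[2] = Σ(n=0 to 3) x[n] · ω_4^(2n) where ω_4 = e^(-2πi/4)
= (0)·ω_4^0 + (-2)·ω_4^2 + (1)·ω_4^4 + (0)·ω_4^6

X[2] = 3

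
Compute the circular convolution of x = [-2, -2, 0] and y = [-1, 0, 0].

(x ⊛ y)[n] = Σ(m=0 to 2) x[m] · y[(n-m) mod 3]

Computing each output sample:
(x ⊛ y)[0] = 2
(x ⊛ y)[1] = 2
(x ⊛ y)[2] = 0

x ⊛ y = [2, 2, 0]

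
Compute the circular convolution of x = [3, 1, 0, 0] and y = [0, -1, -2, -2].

(x ⊛ y)[n] = Σ(m=0 to 3) x[m] · y[(n-m) mod 4]

Computing each output sample:
(x ⊛ y)[0] = -2
(x ⊛ y)[1] = -3
(x ⊛ y)[2] = -7
(x ⊛ y)[3] = -8

x ⊛ y = [-2, -3, -7, -8]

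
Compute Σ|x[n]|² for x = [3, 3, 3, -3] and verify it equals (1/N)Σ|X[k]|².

Time domain:
Σ|x[n]|² = |3|² + |3|² + |3|² + |-3|² = 36.0000

Frequency domain:
(1/4)Σ|X[k]|² = (1/4)(|6|² + |-6i|² + |6|² + |6i|²) = (1/4)·144.0000 = 36.0000

Both sides agree, confirming Parseval's theorem.

Σ|x[n]|² = (1/N)Σ|X[k]|² = 36.0000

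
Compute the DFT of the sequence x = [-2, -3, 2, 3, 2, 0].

X[k] = Σ(n=0 to 5) x[n] · ω_6^(nk)
where ω_6 = e^(-2πi/6)

Computing each X[k]:
X[0] = 2
X[1] = -8.5000+2.5981i
X[2] = 0.5000+2.5981i
X[3] = 2
X[4] = 0.5000-2.5981i
X[5] = -8.5000-2.5981i

X = [2, -8.5000+2.5981i, 0.5000+2.5981i, 2, 0.5000-2.5981i, -8.5000-2.5981i]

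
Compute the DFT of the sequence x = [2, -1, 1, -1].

X[k] = Σ(n=0 to 3) x[n] · ω_4^(nk)
where ω_4 = e^(-2πi/4)

Computing each X[k]:
X[0] = 1
X[1] = 1
X[2] = 5
X[3] = 1

X = [1, 1, 5, 1]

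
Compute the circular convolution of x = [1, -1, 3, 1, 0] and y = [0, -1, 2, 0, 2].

(x ⊛ y)[n] = Σ(m=0 to 4) x[m] · y[(n-m) mod 5]

Computing each output sample:
(x ⊛ y)[0] = 0
(x ⊛ y)[1] = 5
(x ⊛ y)[2] = 5
(x ⊛ y)[3] = -5
(x ⊛ y)[4] = 7

x ⊛ y = [0, 5, 5, -5, 7]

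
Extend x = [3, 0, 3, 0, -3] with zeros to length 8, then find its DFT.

Original 5-point DFT: [3, -0.3541-4.6165i, 6.3541+1.0898i, 6.3541-1.0898i, -0.3541+4.6165i]
Zero-padded 8-point DFT provides frequency interpolation.

DFT_8([x, 0, ...]) = [3, 6-3i, -3, 6+3i, 3, 6-3i, -3, 6+3i]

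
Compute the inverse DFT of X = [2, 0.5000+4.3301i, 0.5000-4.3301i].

x[n] = (1/3) Σ(k=0 to 2) X[k] · e^(2πikn/3)

Computing each x[n]:
x[0] = 1
x[1] = -2
x[2] = 3

x = [1, -2, 3]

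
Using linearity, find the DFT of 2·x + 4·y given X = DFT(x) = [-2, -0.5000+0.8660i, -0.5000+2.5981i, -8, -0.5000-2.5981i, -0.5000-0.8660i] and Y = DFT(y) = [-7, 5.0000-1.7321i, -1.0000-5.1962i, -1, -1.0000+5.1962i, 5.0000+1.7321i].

By linearity: DFT(2x + 4y) = 2·DFT(x) + 4·DFT(y)
= 2·[-2, -0.5000+0.8660i, -0.5000+2.5981i, -8, -0.5000-2.5981i, -0.5000-0.8660i] + 4·[-7, 5.0000-1.7321i, -1.0000-5.1962i, -1, -1.0000+5.1962i, 5.0000+1.7321i]

Computing element-wise:
Z[0] = 2·(-2) + 4·(-7) = -32
Z[1] = 2·(-0.5000+0.8660i) + 4·(5.0000-1.7321i) = 19.0000-5.1964i
Z[2] = 2·(-0.5000+2.5981i) + 4·(-1.0000-5.1962i) = -5.0000-15.5886i
Z[3] = 2·(-8) + 4·(-1) = -20
Z[4] = 2·(-0.5000-2.5981i) + 4·(-1.0000+5.1962i) = -5.0000+15.5886i
Z[5] = 2·(-0.5000-0.8660i) + 4·(5.0000+1.7321i) = 19.0000+5.1964i

DFT(2x + 4y) = 2·X + 4·Y = [-32, 19.0000-5.1964i, -5.0000-15.5886i, -20, -5.0000+15.5886i, 19.0000+5.1964i]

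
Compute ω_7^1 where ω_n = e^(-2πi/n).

ω_7^1 = e^(-2πi·1/7)
= cos(-2π·1/7) + i·sin(-2π·1/7)
= cos(-2π/7) + i·sin(-2π/7)

ω_7^1 = cos(-2π/7) + i·sin(-2π/7) = 0.6235-0.7818i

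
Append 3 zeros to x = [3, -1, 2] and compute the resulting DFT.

Original 3-point DFT: [4, 2.5000+2.5981i, 2.5000-2.5981i]
Zero-padded 6-point DFT provides frequency interpolation.

DFT_6([x, 0, ...]) = [4, 1.5000-0.8660i, 2.5000+2.5981i, 6, 2.5000-2.5981i, 1.5000+0.8660i]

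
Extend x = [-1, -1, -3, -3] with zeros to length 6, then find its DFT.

Original 4-point DFT: [-8, 2-2i, 0, 2+2i]
Zero-padded 6-point DFT provides frequency interpolation.

DFT_6([x, 0, ...]) = [-8, 3.0000+3.4641i, -2.0000-1.7321i, 0, -2.0000+1.7321i, 3.0000-3.4641i]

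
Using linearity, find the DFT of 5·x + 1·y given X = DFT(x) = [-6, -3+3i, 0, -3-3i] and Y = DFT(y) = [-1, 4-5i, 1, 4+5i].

By linearity: DFT(5x + 1y) = 5·DFT(x) + 1·DFT(y)
= 5·[-6, -3+3i, 0, -3-3i] + 1·[-1, 4-5i, 1, 4+5i]

Computing element-wise:
Z[0] = 5·(-6) + 1·(-1) = -31
Z[1] = 5·(-3+3i) + 1·(4-5i) = -11+10i
Z[2] = 5·(0) + 1·(1) = 1
Z[3] = 5·(-3-3i) + 1·(4+5i) = -11-10i

DFT(5x + 1y) = 5·X + 1·Y = [-31, -11+10i, 1, -11-10i]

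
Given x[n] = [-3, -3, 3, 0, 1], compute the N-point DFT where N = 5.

X[k] = Σ(n=0 to 4) x[n] · ω_5^(nk)
where ω_5 = e^(-2πi/5)

Computing each X[k]:
X[0] = -2
X[1] = -6.0451+2.0409i
X[2] = -0.4549+5.2043i
X[3] = -0.4549-5.2043i
X[4] = -6.0451-2.0409i

X = [-2, -6.0451+2.0409i, -0.4549+5.2043i, -0.4549-5.2043i, -6.0451-2.0409i]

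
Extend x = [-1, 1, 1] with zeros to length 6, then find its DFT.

Original 3-point DFT: [1, -2, -2]
Zero-padded 6-point DFT provides frequency interpolation.

DFT_6([x, 0, ...]) = [1, -1.0000-1.7321i, -2, -1, -2, -1.0000+1.7321i]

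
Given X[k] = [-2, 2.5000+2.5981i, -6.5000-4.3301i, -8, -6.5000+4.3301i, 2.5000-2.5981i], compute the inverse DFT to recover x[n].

x[n] = (1/6) Σ(k=0 to 5) X[k] · e^(2πikn/6)

Computing each x[n]:
x[0] = -3
x[1] = 3
x[2] = -3
x[3] = -2
x[4] = 1
x[5] = 2

x = [-3, 3, -3, -2, 1, 2]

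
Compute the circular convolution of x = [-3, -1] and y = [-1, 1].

(x ⊛ y)[n] = Σ(m=0 to 1) x[m] · y[(n-m) mod 2]

Computing each output sample:
(x ⊛ y)[0] = 2
(x ⊛ y)[1] = -2

x ⊛ y = [2, -2]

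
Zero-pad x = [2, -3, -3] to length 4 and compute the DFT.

Original 3-point DFT: [-4, 5, 5]
Zero-padded 4-point DFT provides frequency interpolation.

DFT_4([x, 0, ...]) = [-4, 5+3i, 2, 5-3i]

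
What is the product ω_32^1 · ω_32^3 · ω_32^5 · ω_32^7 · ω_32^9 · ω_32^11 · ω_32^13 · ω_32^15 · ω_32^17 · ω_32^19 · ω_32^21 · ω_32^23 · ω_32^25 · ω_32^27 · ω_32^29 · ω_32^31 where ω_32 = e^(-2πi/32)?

The primitive 32nd roots of unity are ω_32^k for k coprime to 32: k ∈ {1, 3, 5, 7, 9, 11, 13, 15, 17, 19, 21, 23, 25, 27, 29, 31}
Their product equals the constant term of the cyclotomic polynomial Φ_32(x) up to sign.
For n ≥ 3, the product of all primitive nth roots of unity is 1. (For n=1 it is 1; for n=2 it is -1.)

1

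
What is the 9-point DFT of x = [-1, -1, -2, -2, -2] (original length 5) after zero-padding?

Original 5-point DFT: [-8, 1.3090-0.9511i, 0.1910-0.5878i, 0.1910+0.5878i, 1.3090+0.9511i]
Zero-padded 9-point DFT provides frequency interpolation.

DFT_9([x, 0, ...]) = [-8, 0.7660+5.0285i, 0.1736-1.3488i, -0.5000+0.8660i, -0.9397-1.1811i, -0.9397+1.1811i, -0.5000-0.8660i, 0.1736+1.3488i, 0.7660-5.0285i]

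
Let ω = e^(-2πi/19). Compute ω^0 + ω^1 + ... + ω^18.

Sum of all nth roots of unity equals 0 for n > 1 (geometric series with r ≠ 1).

0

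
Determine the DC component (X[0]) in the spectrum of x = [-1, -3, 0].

X[0] = Σ(n=0 to 2) x[n] · ω_3^0 = Σ x[n]
= (-1) + (-3) + (0)

X[0] = -4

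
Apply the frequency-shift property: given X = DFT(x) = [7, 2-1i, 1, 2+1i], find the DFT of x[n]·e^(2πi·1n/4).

Modulation property: DFT(ω_4^(-1n)·x[n]) = X[(k-1) mod 4], so circularly shift X by 1 positions.

X[k-1] = [2+1i, 7, 2-1i, 1]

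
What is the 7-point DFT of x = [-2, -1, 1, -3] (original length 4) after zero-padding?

Original 4-point DFT: [-5, -3-2i, 3, -3+2i]
Zero-padded 7-point DFT provides frequency interpolation.

DFT_7([x, 0, ...]) = [-5, -0.1431+1.1086i, -4.5489-0.9367i, 0.1920+4.1405i, 0.1920-4.1405i, -4.5489+0.9367i, -0.1431-1.1086i]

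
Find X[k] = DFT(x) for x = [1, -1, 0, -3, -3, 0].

X[k] = Σ(n=0 to 5) x[n] · ω_6^(nk)
where ω_6 = e^(-2πi/6)

Computing each X[k]:
X[0] = -6
X[1] = 5.0000-1.7321i
X[2] = 3.4641i
X[3] = 2
X[4] = -3.4641i
X[5] = 5.0000+1.7321i

X = [-6, 5.0000-1.7321i, 3.4641i, 2, -3.4641i, 5.0000+1.7321i]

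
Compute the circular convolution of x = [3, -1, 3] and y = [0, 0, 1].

(x ⊛ y)[n] = Σ(m=0 to 2) x[m] · y[(n-m) mod 3]

Computing each output sample:
(x ⊛ y)[0] = -1
(x ⊛ y)[1] = 3
(x ⊛ y)[2] = 3

x ⊛ y = [-1, 3, 3]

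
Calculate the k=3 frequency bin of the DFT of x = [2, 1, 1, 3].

X[3] = Σ(n=0 to 3) x[n] · ω_4^(3n) where ω_4 = e^(-2πi/4)
= (2)·ω_4^0 + (1)·ω_4^3 + (1)·ω_4^6 + (3)·ω_4^9

X[3] = 1-2i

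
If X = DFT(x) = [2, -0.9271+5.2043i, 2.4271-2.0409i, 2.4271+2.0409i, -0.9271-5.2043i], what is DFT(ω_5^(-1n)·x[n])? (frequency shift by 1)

Modulation property: DFT(ω_5^(-1n)·x[n]) = X[(k-1) mod 5], so circularly shift X by 1 positions.

X[k-1] = [-0.9271-5.2043i, 2, -0.9271+5.2043i, 2.4271-2.0409i, 2.4271+2.0409i]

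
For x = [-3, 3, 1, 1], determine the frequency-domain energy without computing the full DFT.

Parseval: Σ|x[n]|² = (1/N)Σ|X[k]|², so Σ|X[k]|² = N·Σ|x[n]|² = 4·20.0000

Σ|X[k]|² = N·Σ|x[n]|² = 4·20.0000 = 80.0000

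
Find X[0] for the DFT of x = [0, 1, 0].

X[0] = Σ(n=0 to 2) x[n] · ω_3^0 = Σ x[n]
= (0) + (1) + (0)

X[0] = 1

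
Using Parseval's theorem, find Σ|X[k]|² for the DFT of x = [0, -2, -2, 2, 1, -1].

Parseval: Σ|x[n]|² = (1/N)Σ|X[k]|², so Σ|X[k]|² = N·Σ|x[n]|² = 6·14.0000

Σ|X[k]|² = N·Σ|x[n]|² = 6·14.0000 = 84.0000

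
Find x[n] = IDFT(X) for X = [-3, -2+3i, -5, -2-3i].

x[n] = (1/4) Σ(k=0 to 3) X[k] · e^(2πikn/4)

Computing each x[n]:
x[0] = -3
x[1] = -1
x[2] = -1
x[3] = 2

x = [-3, -1, -1, 2]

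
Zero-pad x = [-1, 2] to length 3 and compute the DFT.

Original 2-point DFT: [1, -3]
Zero-padded 3-point DFT provides frequency interpolation.

DFT_3([x, 0, ...]) = [1, -2.0000-1.7321i, -2.0000+1.7321i]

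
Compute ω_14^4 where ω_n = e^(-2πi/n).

ω_14^4 = e^(-2πi·4/14)
= cos(-2π·4/14) + i·sin(-2π·4/14)
= cos(-8π/14) + i·sin(-8π/14)

ω_14^4 = cos(-8π/14) + i·sin(-8π/14) = -0.2225-0.9749i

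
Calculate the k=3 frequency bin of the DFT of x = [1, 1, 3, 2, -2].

X[3] = Σ(n=0 to 4) x[n] · ω_5^(3n) where ω_5 = e^(-2πi/5)
= (1)·ω_5^0 + (1)·ω_5^3 + (3)·ω_5^6 + (2)·ω_5^9 + (-2)·ω_5^12

X[3] = 3.3541+0.8123i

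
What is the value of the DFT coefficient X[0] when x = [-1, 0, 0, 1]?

X[0] = Σ(n=0 to 3) x[n] · ω_4^0 = Σ x[n]
= (-1) + (0) + (0) + (1)

X[0] = 0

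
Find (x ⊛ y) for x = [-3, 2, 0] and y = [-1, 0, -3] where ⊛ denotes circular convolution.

(x ⊛ y)[n] = Σ(m=0 to 2) x[m] · y[(n-m) mod 3]

Computing each output sample:
(x ⊛ y)[0] = -3
(x ⊛ y)[1] = -2
(x ⊛ y)[2] = 9

x ⊛ y = [-3, -2, 9]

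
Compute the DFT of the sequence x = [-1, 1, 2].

X[k] = Σ(n=0 to 2) x[n] · ω_3^(nk)
where ω_3 = e^(-2πi/3)

Computing each X[k]:
X[0] = 2
X[1] = -2.5000+0.8660i
X[2] = -2.5000-0.8660i

X = [2, -2.5000+0.8660i, -2.5000-0.8660i]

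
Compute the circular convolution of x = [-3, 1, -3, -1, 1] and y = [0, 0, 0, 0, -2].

(x ⊛ y)[n] = Σ(m=0 to 4) x[m] · y[(n-m) mod 5]

Computing each output sample:
(x ⊛ y)[0] = -2
(x ⊛ y)[1] = 6
(x ⊛ y)[2] = 2
(x ⊛ y)[3] = -2
(x ⊛ y)[4] = 6

x ⊛ y = [-2, 6, 2, -2, 6]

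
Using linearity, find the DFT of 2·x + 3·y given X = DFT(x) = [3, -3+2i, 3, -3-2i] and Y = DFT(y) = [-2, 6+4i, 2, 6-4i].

By linearity: DFT(2x + 3y) = 2·DFT(x) + 3·DFT(y)
= 2·[3, -3+2i, 3, -3-2i] + 3·[-2, 6+4i, 2, 6-4i]

Computing element-wise:
Z[0] = 2·(3) + 3·(-2) = 0
Z[1] = 2·(-3+2i) + 3·(6+4i) = 12+16i
Z[2] = 2·(3) + 3·(2) = 12
Z[3] = 2·(-3-2i) + 3·(6-4i) = 12-16i

DFT(2x + 3y) = 2·X + 3·Y = [0, 12+16i, 12, 12-16i]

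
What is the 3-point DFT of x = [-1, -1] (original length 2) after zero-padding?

Original 2-point DFT: [-2, 0]
Zero-padded 3-point DFT provides frequency interpolation.

DFT_3([x, 0, ...]) = [-2, -0.5000+0.8660i, -0.5000-0.8660i]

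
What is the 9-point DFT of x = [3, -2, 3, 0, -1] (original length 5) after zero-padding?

Original 5-point DFT: [3, -0.3541-0.8123i, 6.3541+3.4410i, 6.3541-3.4410i, -0.3541+0.8123i]
Zero-padded 9-point DFT provides frequency interpolation.

DFT_9([x, 0, ...]) = [3, 2.9285-1.3268i, -0.9324+0.3008i, 3.0000+5.1962i, 7.0039+1.6276i, 7.0039-1.6276i, 3.0000-5.1962i, -0.9324-0.3008i, 2.9285+1.3268i]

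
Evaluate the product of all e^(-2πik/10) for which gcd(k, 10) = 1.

The primitive 10th roots of unity are ω_10^k for k coprime to 10: k ∈ {1, 3, 7, 9}
Their product equals the constant term of the cyclotomic polynomial Φ_10(x) up to sign.
For n ≥ 3, the product of all primitive nth roots of unity is 1. (For n=1 it is 1; for n=2 it is -1.)

1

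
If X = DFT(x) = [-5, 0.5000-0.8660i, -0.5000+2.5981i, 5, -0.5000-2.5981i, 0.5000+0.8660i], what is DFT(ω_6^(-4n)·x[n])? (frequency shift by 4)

Modulation property: DFT(ω_6^(-4n)·x[n]) = X[(k-4) mod 6], so circularly shift X by 4 positions.

X[k-4] = [-0.5000+2.5981i, 5, -0.5000-2.5981i, 0.5000+0.8660i, -5, 0.5000-0.8660i]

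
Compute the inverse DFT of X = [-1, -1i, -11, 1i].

x[n] = (1/4) Σ(k=0 to 3) X[k] · e^(2πikn/4)

Computing each x[n]:
x[0] = -3
x[1] = 3
x[2] = -3
x[3] = 2

x = [-3, 3, -3, 2]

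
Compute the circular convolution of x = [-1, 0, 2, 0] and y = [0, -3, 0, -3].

(x ⊛ y)[n] = Σ(m=0 to 3) x[m] · y[(n-m) mod 4]

Computing each output sample:
(x ⊛ y)[0] = 0
(x ⊛ y)[1] = -3
(x ⊛ y)[2] = 0
(x ⊛ y)[3] = -3

x ⊛ y = [0, -3, 0, -3]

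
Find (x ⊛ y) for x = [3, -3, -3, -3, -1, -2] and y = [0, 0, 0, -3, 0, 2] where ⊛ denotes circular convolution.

(x ⊛ y)[n] = Σ(m=0 to 5) x[m] · y[(n-m) mod 6]

Computing each output sample:
(x ⊛ y)[0] = 3
(x ⊛ y)[1] = -3
(x ⊛ y)[2] = 0
(x ⊛ y)[3] = -11
(x ⊛ y)[4] = 5
(x ⊛ y)[5] = 15

x ⊛ y = [3, -3, 0, -11, 5, 15]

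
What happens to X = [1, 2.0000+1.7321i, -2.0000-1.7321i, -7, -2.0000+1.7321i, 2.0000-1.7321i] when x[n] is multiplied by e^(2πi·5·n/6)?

Modulation property: DFT(ω_6^(-5n)·x[n]) = X[(k-5) mod 6], so circularly shift X by 5 positions.

X[k-5] = [2.0000+1.7321i, -2.0000-1.7321i, -7, -2.0000+1.7321i, 2.0000-1.7321i, 1]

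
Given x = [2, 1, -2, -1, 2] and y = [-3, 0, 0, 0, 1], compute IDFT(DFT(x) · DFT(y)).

(x ⊛ y)[n] = Σ(m=0 to 4) x[m] · y[(n-m) mod 5]

Computing each output sample:
(x ⊛ y)[0] = -5
(x ⊛ y)[1] = -5
(x ⊛ y)[2] = 5
(x ⊛ y)[3] = 5
(x ⊛ y)[4] = -4

x ⊛ y = [-5, -5, 5, 5, -4]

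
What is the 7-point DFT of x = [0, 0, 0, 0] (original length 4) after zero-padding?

Original 4-point DFT: [0, 0, 0, 0]
Zero-padded 7-point DFT provides frequency interpolation.

DFT_7([x, 0, ...]) = [0, 0, 0, 0, 0, 0, 0]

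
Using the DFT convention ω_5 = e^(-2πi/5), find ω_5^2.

ω_5^2 = e^(-2πi·2/5)
= cos(-2π·2/5) + i·sin(-2π·2/5)
= cos(-4π/5) + i·sin(-4π/5)

ω_5^2 = cos(-4π/5) + i·sin(-4π/5) = -0.8090-0.5878i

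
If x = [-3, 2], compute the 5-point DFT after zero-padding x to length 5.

Original 2-point DFT: [-1, -5]
Zero-padded 5-point DFT provides frequency interpolation.

DFT_5([x, 0, ...]) = [-1, -2.3820-1.9021i, -4.6180-1.1756i, -4.6180+1.1756i, -2.3820+1.9021i]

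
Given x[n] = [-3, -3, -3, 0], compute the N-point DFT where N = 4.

X[k] = Σ(n=0 to 3) x[n] · ω_4^(nk)
where ω_4 = e^(-2πi/4)

Computing each X[k]:
X[0] = -9
X[1] = 3i
X[2] = -3
X[3] = -3i

X = [-9, 3i, -3, -3i]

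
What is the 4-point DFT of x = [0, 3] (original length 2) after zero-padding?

Original 2-point DFT: [3, -3]
Zero-padded 4-point DFT provides frequency interpolation.

DFT_4([x, 0, ...]) = [3, -3i, -3, 3i]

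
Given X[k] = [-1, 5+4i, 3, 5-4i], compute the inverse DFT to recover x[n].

x[n] = (1/4) Σ(k=0 to 3) X[k] · e^(2πikn/4)

Computing each x[n]:
x[0] = 3
x[1] = -3
x[2] = -2
x[3] = 1

x = [3, -3, -2, 1]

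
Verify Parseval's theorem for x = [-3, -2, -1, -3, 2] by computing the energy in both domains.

Time domain:
Σ|x[n]|² = |-3|² + |-2|² + |-1|² + |-3|² + |2|² = 27.0000

Frequency domain:
(1/5)Σ|X[k]|² = (1/5)(|-7|² + |0.2361+2.6287i|² + |-4.2361+4.2533i|² + |-4.2361-4.2533i|² + |0.2361-2.6287i|²) = (1/5)·135.0000 = 27.0000

Both sides agree, confirming Parseval's theorem.

Σ|x[n]|² = (1/N)Σ|X[k]|² = 27.0000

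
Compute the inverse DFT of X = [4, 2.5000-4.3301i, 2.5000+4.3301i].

x[n] = (1/3) Σ(k=0 to 2) X[k] · e^(2πikn/3)

Computing each x[n]:
x[0] = 3
x[1] = 3
x[2] = -2

x = [3, 3, -2]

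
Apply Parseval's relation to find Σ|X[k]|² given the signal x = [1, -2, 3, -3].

Parseval: Σ|x[n]|² = (1/N)Σ|X[k]|², so Σ|X[k]|² = N·Σ|x[n]|² = 4·23.0000

Σ|X[k]|² = N·Σ|x[n]|² = 4·23.0000 = 92.0000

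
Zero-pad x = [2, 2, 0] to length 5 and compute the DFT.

Original 3-point DFT: [4, 1.0000-1.7321i, 1.0000+1.7321i]
Zero-padded 5-point DFT provides frequency interpolation.

DFT_5([x, 0, ...]) = [4, 2.6180-1.9021i, 0.3820-1.1756i, 0.3820+1.1756i, 2.6180+1.9021i]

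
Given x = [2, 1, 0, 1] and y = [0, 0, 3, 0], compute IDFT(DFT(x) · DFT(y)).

(x ⊛ y)[n] = Σ(m=0 to 3) x[m] · y[(n-m) mod 4]

Computing each output sample:
(x ⊛ y)[0] = 0
(x ⊛ y)[1] = 3
(x ⊛ y)[2] = 6
(x ⊛ y)[3] = 3

x ⊛ y = [0, 3, 6, 3]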